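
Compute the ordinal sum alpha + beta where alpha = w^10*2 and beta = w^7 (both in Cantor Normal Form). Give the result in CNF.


Ordinal addition w^10*2 + w^7:
Leading exponent of alpha (10) > leading exponent of beta (7).
Since alpha's term has higher exponent than beta's leading term,
the sum is simply alpha followed by beta.
Result = w^10*2 + w^7

w^10*2 + w^7


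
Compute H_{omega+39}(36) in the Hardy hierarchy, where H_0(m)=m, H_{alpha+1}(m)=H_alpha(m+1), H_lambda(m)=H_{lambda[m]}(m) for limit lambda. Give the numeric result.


H_{omega+39}(36):
Unwind the 39 successor steps: H_{omega+39}(36) = H_omega(36+39) = H_omega(75).
H_omega(m) = H_m(m) = m + m = 2m.
Result = 2 * 75 = 150

150


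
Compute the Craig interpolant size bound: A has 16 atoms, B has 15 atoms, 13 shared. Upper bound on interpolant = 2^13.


Shared atoms = 13
Craig interpolant size bound = 2^13
= 8192

8192


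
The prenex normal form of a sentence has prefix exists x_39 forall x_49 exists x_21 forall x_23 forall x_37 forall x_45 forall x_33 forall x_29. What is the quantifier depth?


Quantifier prefix has 8 quantifier symbols.
Quantifier depth = 8

8


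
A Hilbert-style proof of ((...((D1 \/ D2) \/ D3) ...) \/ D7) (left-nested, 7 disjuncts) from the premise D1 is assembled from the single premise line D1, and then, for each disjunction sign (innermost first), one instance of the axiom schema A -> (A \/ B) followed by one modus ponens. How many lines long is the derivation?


Building the left-nested 7-ary disjunction from D1:
- 1 premise line (D1)
- 7 disjuncts means 6 disjunction signs; each needs 1 axiom instance + 1 MP = 2 lines: 2 * 6 = 12
Total = 1 + 12 = 13 lines.

13


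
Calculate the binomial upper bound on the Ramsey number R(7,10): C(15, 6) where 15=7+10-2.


R(7,10) <= C(7+10-2, 7-1) = C(15, 6)
C(15, 6) = 15! / (6! * 9!)
= 5005

5005


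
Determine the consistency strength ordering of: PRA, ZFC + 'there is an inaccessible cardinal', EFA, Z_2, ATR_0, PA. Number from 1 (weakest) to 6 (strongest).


Ordering by consistency strength:
1. EFA
2. PRA
3. PA
4. ATR_0
5. Z_2
6. ZFC + 'there is an inaccessible cardinal'


PRA=2, ZFC + 'there is an inaccessible cardinal'=6, EFA=1, Z_2=5, ATR_0=4, PA=3


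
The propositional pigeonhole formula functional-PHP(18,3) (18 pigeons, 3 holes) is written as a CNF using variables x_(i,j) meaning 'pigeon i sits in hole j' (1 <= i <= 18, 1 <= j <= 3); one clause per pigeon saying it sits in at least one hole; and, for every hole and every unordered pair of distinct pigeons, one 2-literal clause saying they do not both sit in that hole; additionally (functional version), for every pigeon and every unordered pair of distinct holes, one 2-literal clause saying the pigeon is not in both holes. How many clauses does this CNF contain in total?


functional-PHP(18,3): 18 pigeons, 3 holes, 18*3 = 54 variables.
- pigeon clauses: one per pigeon -> 18 clauses
- hole clauses: 3 holes * C(18,2) = 3 * 153 -> 459 clauses
- functional clauses: 18 pigeons * C(3,2) = 18 * 3 -> 54 clauses
Total clauses = 18 + 459 + 54 = 531

531


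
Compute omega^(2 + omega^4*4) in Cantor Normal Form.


omega^(2 + omega^4*4):
In ordinal addition a term is absorbed by a following term of strictly larger exponent: 0 < 4, so 2 + omega^4*4 = omega^4*4.
omega raised to a CNF ordinal is a single CNF term: Result = omega^(omega^4*4)

omega^(omega^4*4)


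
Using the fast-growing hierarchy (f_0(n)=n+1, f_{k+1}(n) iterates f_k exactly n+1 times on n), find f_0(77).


f_0(77) = 77 + 1 = 78

78


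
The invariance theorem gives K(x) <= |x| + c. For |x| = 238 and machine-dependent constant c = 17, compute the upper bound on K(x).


K(x) <= |x| + c = 238 + 17 = 255

255


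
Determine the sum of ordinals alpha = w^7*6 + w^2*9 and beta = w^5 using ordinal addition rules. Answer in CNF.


Ordinal addition (w^7*6 + w^2*9) + w^5:
alpha's leading term has exponent 7 > beta's exponent 5, so it survives.
alpha's tail term has exponent 2 < beta's exponent 5, so it is absorbed by beta.
In ordinal addition, any term followed by a strictly larger-exponent term is absorbed.
Result = w^7*6 + w^5

w^7*6 + w^5


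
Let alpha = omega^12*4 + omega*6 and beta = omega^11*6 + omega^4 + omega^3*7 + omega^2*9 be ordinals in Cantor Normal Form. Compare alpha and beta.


Compare term by term from highest exponent:
alpha = omega^12*4 + omega*6
beta = omega^11*6 + omega^4 + omega^3*7 + omega^2*9
Term 1: alpha has omega^12*4, beta has omega^11*6
Term 2: alpha has omega^1*6, beta has omega^4*1
Term 3: alpha has omega^0*0, beta has omega^3*7
Term 4: alpha has omega^0*0, beta has omega^2*9
Result: alpha > beta

alpha > beta


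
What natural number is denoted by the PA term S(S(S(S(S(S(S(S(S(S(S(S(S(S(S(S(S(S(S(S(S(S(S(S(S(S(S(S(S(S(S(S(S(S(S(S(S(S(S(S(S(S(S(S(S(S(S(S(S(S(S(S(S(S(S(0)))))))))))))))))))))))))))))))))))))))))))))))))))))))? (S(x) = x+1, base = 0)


Counting successors applied to 0:
55 applications of S to 0 = 55

55


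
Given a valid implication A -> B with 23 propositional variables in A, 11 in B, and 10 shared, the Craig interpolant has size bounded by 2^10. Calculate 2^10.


Shared atoms = 10
Craig interpolant size bound = 2^10
= 1024

1024


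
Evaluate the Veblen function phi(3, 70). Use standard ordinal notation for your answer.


phi(3, 70):
phi(3, beta) = eta_beta (the beta-th eta number, fixed point of zeta).
phi(3, 70) = eta_70

eta_70


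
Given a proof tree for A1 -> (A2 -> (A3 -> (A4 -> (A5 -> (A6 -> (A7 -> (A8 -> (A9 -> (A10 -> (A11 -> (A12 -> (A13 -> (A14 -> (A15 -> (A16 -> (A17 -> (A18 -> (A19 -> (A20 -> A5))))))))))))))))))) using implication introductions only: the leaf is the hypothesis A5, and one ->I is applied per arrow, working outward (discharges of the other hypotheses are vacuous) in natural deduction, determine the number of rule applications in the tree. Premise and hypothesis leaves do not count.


The formula has 20 arrows (->); its innermost consequent A5 is one of the antecedents,
so the proof starts from the hypothesis leaf A5 (not a rule application) and closes one arrow per ->I.
Building A1 -> (A2 -> (A3 -> (A4 -> (A5 -> (A6 -> (A7 -> (A8 -> (A9 -> (A10 -> (A11 -> (A12 -> (A13 -> (A14 -> (A15 -> (A16 -> (A17 -> (A18 -> (A19 -> (A20 -> A5))))))))))))))))))) therefore takes 20 nested implication introductions.
Total inference nodes = 20

20


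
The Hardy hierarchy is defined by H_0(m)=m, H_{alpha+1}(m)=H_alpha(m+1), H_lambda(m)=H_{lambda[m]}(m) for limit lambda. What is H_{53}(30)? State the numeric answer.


H_53(30):
For finite ordinals k, H_k(n) = n + k (each successor step adds 1).
H_53(30) = 30 + 53 = 83

83


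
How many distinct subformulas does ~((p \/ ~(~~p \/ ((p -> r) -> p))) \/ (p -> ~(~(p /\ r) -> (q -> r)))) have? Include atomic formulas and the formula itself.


Formula: ~((p \/ ~(~~p \/ ((p -> r) -> p))) \/ (p -> ~(~(p /\ r) -> (q -> r))))
Subformulas found:
  1. r
  2. q
  3. p
  4. ~p
  5. ~~p
  6. (p -> r)
  7. (p /\ r)
  8. (q -> r)
  9. ~(p /\ r)
  10. ((p -> r) -> p)
  11. (~(p /\ r) -> (q -> r))
  12. (~~p \/ ((p -> r) -> p))
  13. ~(~(p /\ r) -> (q -> r))
  14. ~(~~p \/ ((p -> r) -> p))
  15. (p -> ~(~(p /\ r) -> (q -> r)))
  16. (p \/ ~(~~p \/ ((p -> r) -> p)))
  17. ((p \/ ~(~~p \/ ((p -> r) -> p))) \/ (p -> ~(~(p /\ r) -> (q -> r))))
  18. ~((p \/ ~(~~p \/ ((p -> r) -> p))) \/ (p -> ~(~(p /\ r) -> (q -> r))))
Total distinct subformulas = 18

18


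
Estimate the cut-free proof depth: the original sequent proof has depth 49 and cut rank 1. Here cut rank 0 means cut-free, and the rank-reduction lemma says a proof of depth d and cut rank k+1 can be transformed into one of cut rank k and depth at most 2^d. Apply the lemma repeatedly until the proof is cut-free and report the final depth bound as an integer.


Each rank reduction sends depth d to at most 2^d; cut rank r needs r reductions.
2_0(49) = 49
2_1(49) = 2^49 = 562949953421312
Cut-free depth bound = 562949953421312

562949953421312


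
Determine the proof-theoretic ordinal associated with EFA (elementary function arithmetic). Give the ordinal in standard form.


The proof-theoretic ordinal of EFA (elementary function arithmetic) is a standard result in ordinal analysis.
This ordinal is the supremum of order types of primitive recursive well-orderings
that the theory can prove to be well-ordered.
For EFA (elementary function arithmetic), the proof-theoretic ordinal is omega^3.

omega^3


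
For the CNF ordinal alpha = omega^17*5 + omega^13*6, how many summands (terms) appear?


CNF: omega^17*5 + omega^13*6
Count the summands separated by '+':
  term 1: omega^17*5
  term 2: omega^13*6
Total terms = 2

2


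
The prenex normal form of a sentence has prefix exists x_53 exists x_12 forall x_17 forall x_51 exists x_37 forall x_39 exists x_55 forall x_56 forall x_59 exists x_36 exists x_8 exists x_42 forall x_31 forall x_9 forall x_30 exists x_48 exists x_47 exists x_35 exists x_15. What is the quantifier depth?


Quantifier prefix has 19 quantifier symbols.
Quantifier depth = 19

19


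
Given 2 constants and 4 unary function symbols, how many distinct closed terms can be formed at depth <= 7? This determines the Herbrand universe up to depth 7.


Herbrand terms by depth:
Depth 0: 2 constants
Depth 1: 8 new terms (running total: 10)
Depth 2: 32 new terms (running total: 42)
Depth 3: 128 new terms (running total: 170)
Depth 4: 512 new terms (running total: 682)
Depth 5: 2048 new terms (running total: 2730)
Depth 6: 8192 new terms (running total: 10922)
Depth 7: 32768 new terms (running total: 43690)
Total distinct ground terms = 43690

43690


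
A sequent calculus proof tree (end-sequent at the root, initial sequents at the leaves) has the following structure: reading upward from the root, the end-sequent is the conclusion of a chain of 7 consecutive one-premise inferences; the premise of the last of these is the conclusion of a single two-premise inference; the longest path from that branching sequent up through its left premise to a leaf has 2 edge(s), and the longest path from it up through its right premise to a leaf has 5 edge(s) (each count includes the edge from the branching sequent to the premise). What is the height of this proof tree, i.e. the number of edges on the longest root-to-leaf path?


Longest path through the left premise: 2 edges (measured from the branching sequent)
Longest path through the right premise: 5 edges
Height of the subtree rooted at the branching sequent: max(2, 5) = 5
The branching sequent sits 7 edges above the root (the chain of one-premise inferences), so height = 5 + 7 = 12

12


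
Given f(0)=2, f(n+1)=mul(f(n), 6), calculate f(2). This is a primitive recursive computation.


f(0) = 2
f(1) = mul(f(0), 6) = mul(2, 6) = 12
f(2) = mul(f(1), 6) = mul(12, 6) = 72


72


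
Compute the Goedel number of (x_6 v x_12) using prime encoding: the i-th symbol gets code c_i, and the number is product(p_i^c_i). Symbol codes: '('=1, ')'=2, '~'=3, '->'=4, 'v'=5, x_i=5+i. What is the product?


Formula: (x_6 v x_12)
Symbol codes: [1, 11, 5, 17, 2]
Primes: [2, 3, 5, 7, 11]
p_1^1 = 2^1 = 2
p_2^11 = 3^11 = 177147
p_3^5 = 5^5 = 3125
p_4^17 = 7^17 = 232630513987207
p_5^2 = 11^2 = 121
Product = 31164909481351892311931250

31164909481351892311931250


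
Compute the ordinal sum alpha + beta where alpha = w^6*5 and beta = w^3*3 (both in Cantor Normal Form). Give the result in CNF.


Ordinal addition w^6*5 + w^3*3:
Leading exponent of alpha (6) > leading exponent of beta (3).
Since alpha's term has higher exponent than beta's leading term,
the sum is simply alpha followed by beta.
Result = w^6*5 + w^3*3

w^6*5 + w^3*3


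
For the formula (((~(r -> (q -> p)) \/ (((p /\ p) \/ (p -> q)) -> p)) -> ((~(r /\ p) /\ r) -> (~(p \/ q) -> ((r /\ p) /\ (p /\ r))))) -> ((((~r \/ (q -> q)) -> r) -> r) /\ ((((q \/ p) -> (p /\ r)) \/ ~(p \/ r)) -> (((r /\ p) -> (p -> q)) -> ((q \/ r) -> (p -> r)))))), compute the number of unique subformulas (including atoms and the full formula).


Formula: (((~(r -> (q -> p)) \/ (((p /\ p) \/ (p -> q)) -> p)) -> ((~(r /\ p) /\ r) -> (~(p \/ q) -> ((r /\ p) /\ (p /\ r))))) -> ((((~r \/ (q -> q)) -> r) -> r) /\ ((((q \/ p) -> (p /\ r)) \/ ~(p \/ r)) -> (((r /\ p) -> (p -> q)) -> ((q \/ r) -> (p -> r))))))
Subformulas found:
  1. r
  2. p
  3. q
  4. ~r
  5. (q \/ p)
  6. (r /\ p)
  7. (q -> p)
  8. (p /\ r)
  9. (q -> q)
  10. (p -> q)
  11. (p -> r)
  12. (q \/ r)
  13. (p \/ q)
  14. (p /\ p)
  15. (p \/ r)
  16. ~(p \/ q)
  17. ~(p \/ r)
  18. ~(r /\ p)
  19. (r -> (q -> p))
  20. (~(r /\ p) /\ r)
  21. ~(r -> (q -> p))
  22. (~r \/ (q -> q))
  23. ((q \/ r) -> (p -> r))
  24. ((q \/ p) -> (p /\ r))
  25. ((r /\ p) /\ (p /\ r))
  26. ((p /\ p) \/ (p -> q))
  27. ((r /\ p) -> (p -> q))
  28. ((~r \/ (q -> q)) -> r)
  29. (((p /\ p) \/ (p -> q)) -> p)
  30. (((~r \/ (q -> q)) -> r) -> r)
  31. (~(p \/ q) -> ((r /\ p) /\ (p /\ r)))
  32. (((q \/ p) -> (p /\ r)) \/ ~(p \/ r))
  33. (((r /\ p) -> (p -> q)) -> ((q \/ r) -> (p -> r)))
  34. (~(r -> (q -> p)) \/ (((p /\ p) \/ (p -> q)) -> p))
  35. ((~(r /\ p) /\ r) -> (~(p \/ q) -> ((r /\ p) /\ (p /\ r))))
  36. ((((q \/ p) -> (p /\ r)) \/ ~(p \/ r)) -> (((r /\ p) -> (p -> q)) -> ((q \/ r) -> (p -> r))))
  37. ((~(r -> (q -> p)) \/ (((p /\ p) \/ (p -> q)) -> p)) -> ((~(r /\ p) /\ r) -> (~(p \/ q) -> ((r /\ p) /\ (p /\ r)))))
  38. ((((~r \/ (q -> q)) -> r) -> r) /\ ((((q \/ p) -> (p /\ r)) \/ ~(p \/ r)) -> (((r /\ p) -> (p -> q)) -> ((q \/ r) -> (p -> r)))))
  39. (((~(r -> (q -> p)) \/ (((p /\ p) \/ (p -> q)) -> p)) -> ((~(r /\ p) /\ r) -> (~(p \/ q) -> ((r /\ p) /\ (p /\ r))))) -> ((((~r \/ (q -> q)) -> r) -> r) /\ ((((q \/ p) -> (p /\ r)) \/ ~(p \/ r)) -> (((r /\ p) -> (p -> q)) -> ((q \/ r) -> (p -> r))))))
Total distinct subformulas = 39

39


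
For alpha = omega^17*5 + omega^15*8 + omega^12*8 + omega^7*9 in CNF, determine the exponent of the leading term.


CNF: omega^17*5 + omega^15*8 + omega^12*8 + omega^7*9
The leading term is omega^17*5, which has exponent 17.

17


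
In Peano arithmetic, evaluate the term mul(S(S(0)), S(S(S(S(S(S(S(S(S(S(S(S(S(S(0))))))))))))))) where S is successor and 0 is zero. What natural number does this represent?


mul(S^2(0), S^14(0)):
S^2(0) = 2
S^14(0) = 14
2 * 14 = 28

28


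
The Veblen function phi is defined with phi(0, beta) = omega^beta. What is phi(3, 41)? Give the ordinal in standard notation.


phi(3, 41):
phi(3, beta) = eta_beta (the beta-th eta number, fixed point of zeta).
phi(3, 41) = eta_41

eta_41


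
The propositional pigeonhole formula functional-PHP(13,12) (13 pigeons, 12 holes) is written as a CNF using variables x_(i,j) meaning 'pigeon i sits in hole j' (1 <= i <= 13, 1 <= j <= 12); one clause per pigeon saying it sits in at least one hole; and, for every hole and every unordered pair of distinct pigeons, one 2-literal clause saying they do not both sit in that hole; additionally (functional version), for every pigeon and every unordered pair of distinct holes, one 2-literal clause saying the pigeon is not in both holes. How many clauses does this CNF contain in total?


functional-PHP(13,12): 13 pigeons, 12 holes, 13*12 = 156 variables.
- pigeon clauses: one per pigeon -> 13 clauses
- hole clauses: 12 holes * C(13,2) = 12 * 78 -> 936 clauses
- functional clauses: 13 pigeons * C(12,2) = 13 * 66 -> 858 clauses
Total clauses = 13 + 936 + 858 = 1807

1807


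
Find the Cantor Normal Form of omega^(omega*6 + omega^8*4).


omega^(omega*6 + omega^8*4):
In ordinal addition a term is absorbed by a following term of strictly larger exponent: 1 < 8, so omega*6 + omega^8*4 = omega^8*4.
omega raised to a CNF ordinal is a single CNF term: Result = omega^(omega^8*4)

omega^(omega^8*4)


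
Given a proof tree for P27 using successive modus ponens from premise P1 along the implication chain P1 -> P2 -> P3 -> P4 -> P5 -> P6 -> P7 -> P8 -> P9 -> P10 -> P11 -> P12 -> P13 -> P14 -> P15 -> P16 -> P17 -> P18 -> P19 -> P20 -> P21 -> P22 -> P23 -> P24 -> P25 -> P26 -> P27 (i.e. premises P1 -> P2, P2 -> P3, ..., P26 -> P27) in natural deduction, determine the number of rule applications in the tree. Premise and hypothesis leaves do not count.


We have a chain: P1 -> P2 -> P3 -> P4 -> P5 -> P6 -> P7 -> P8 -> P9 -> P10 -> P11 -> P12 -> P13 -> P14 -> P15 -> P16 -> P17 -> P18 -> P19 -> P20 -> P21 -> P22 -> P23 -> P24 -> P25 -> P26 -> P27.
Each modus ponens application produces the next variable.
The chain has 27 propositions, so 27-1 = 26 modus ponens steps.
Total inference nodes = 26

26


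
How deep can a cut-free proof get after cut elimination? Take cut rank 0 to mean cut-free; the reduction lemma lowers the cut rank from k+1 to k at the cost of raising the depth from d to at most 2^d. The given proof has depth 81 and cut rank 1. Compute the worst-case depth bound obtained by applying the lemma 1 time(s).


Each rank reduction sends depth d to at most 2^d; cut rank r needs r reductions.
2_0(81) = 81
2_1(81) = 2^81 = 2417851639229258349412352
Cut-free depth bound = 2417851639229258349412352

2417851639229258349412352


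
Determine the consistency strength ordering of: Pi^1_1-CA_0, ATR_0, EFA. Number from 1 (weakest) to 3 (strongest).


Ordering by consistency strength:
1. EFA
2. ATR_0
3. Pi^1_1-CA_0


Pi^1_1-CA_0=3, ATR_0=2, EFA=1


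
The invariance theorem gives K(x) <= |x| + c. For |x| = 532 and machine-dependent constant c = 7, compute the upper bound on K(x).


K(x) <= |x| + c = 532 + 7 = 539

539


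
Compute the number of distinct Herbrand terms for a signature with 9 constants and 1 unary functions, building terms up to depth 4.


Herbrand terms by depth:
Depth 0: 9 constants
Depth 1: 9 new terms (running total: 18)
Depth 2: 9 new terms (running total: 27)
Depth 3: 9 new terms (running total: 36)
Depth 4: 9 new terms (running total: 45)
Total distinct ground terms = 45

45


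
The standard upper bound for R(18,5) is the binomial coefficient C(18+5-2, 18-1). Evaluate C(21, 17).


R(18,5) <= C(18+5-2, 18-1) = C(21, 17)
C(21, 17) = 21! / (17! * 4!)
= 5985

5985


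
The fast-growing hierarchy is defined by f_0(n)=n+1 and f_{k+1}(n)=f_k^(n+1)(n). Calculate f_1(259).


f_1(259) = f_0^260(259)
f_0 adds 1 each time, applied 260 times.
f_1(259) = 259 + 260 = 519

519


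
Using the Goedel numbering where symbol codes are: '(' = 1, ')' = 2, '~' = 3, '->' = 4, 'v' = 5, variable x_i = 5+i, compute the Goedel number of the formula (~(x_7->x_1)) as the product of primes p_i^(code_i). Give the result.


Formula: (~(x_7->x_1))
Symbol codes: [1, 3, 1, 12, 4, 6, 2, 2]
Primes: [2, 3, 5, 7, 11, 13, 17, 19]
p_1^1 = 2^1 = 2
p_2^3 = 3^3 = 27
p_3^1 = 5^1 = 5
p_4^12 = 7^12 = 13841287201
p_5^4 = 11^4 = 14641
p_6^6 = 13^6 = 4826809
p_7^2 = 17^2 = 289
p_8^2 = 19^2 = 361
Product = 27553460046319455133323708270

27553460046319455133323708270


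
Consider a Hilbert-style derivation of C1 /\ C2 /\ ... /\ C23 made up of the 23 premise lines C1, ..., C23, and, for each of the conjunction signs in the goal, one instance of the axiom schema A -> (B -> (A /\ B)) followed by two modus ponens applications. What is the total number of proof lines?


Conjoining 23 premises:
- 23 premise lines
- the goal has 22 conjunction signs; each costs 1 axiom instance + 2 MP = 3 lines: 3 * 22 = 66
Total = 23 + 66 = 89 lines.

89


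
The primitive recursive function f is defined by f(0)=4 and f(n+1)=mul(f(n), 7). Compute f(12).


f(0) = 4
f(1) = mul(f(0), 7) = mul(4, 7) = 28
f(2) = mul(f(1), 7) = mul(28, 7) = 196
f(3) = mul(f(2), 7) = mul(196, 7) = 1372
f(4) = mul(f(3), 7) = mul(1372, 7) = 9604
f(5) = mul(f(4), 7) = mul(9604, 7) = 67228
f(6) = mul(f(5), 7) = mul(67228, 7) = 470596
f(7) = mul(f(6), 7) = mul(470596, 7) = 3294172
f(8) = mul(f(7), 7) = mul(3294172, 7) = 23059204
f(9) = mul(f(8), 7) = mul(23059204, 7) = 161414428
f(10) = mul(f(9), 7) = mul(161414428, 7) = 1129900996
f(11) = mul(f(10), 7) = mul(1129900996, 7) = 7909306972
f(12) = mul(f(11), 7) = mul(7909306972, 7) = 55365148804


55365148804


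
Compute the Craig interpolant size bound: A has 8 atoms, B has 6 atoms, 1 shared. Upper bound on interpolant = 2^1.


Shared atoms = 1
Craig interpolant size bound = 2^1
= 2

2


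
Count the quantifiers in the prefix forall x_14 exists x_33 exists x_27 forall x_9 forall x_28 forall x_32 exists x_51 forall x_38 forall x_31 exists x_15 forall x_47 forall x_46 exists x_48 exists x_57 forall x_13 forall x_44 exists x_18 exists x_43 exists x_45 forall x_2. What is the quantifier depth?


Quantifier prefix has 20 quantifier symbols.
Quantifier depth = 20

20


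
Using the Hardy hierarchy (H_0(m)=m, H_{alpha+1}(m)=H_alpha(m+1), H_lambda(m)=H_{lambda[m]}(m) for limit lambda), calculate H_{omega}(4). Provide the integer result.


H_{omega}(4):
H_omega(m) = H_m(m) = m + m = 2m.
Result = 2 * 4 = 8

8


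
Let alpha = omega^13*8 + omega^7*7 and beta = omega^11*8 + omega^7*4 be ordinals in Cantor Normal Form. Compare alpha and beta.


Compare term by term from highest exponent:
alpha = omega^13*8 + omega^7*7
beta = omega^11*8 + omega^7*4
Term 1: alpha has omega^13*8, beta has omega^11*8
Term 2: alpha has omega^7*7, beta has omega^7*4
Result: alpha > beta

alpha > beta


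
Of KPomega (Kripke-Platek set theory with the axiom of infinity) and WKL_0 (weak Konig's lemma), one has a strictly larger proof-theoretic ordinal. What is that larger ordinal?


Proof-theoretic ordinal of KPomega (Kripke-Platek set theory with the axiom of infinity): psi_0(epsilon_{Omega+1})
Proof-theoretic ordinal of WKL_0 (weak Konig's lemma): omega^omega
Comparing: omega^omega < psi_0(epsilon_{Omega+1}).
The larger ordinal is psi_0(epsilon_{Omega+1}) (from KPomega (Kripke-Platek set theory with the axiom of infinity)).

psi_0(epsilon_{Omega+1})


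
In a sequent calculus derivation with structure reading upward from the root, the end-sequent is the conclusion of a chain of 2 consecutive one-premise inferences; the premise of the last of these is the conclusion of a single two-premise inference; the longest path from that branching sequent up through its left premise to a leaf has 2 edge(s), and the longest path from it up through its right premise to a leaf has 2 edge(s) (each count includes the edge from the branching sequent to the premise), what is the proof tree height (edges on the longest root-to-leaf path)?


Longest path through the left premise: 2 edges (measured from the branching sequent)
Longest path through the right premise: 2 edges
Height of the subtree rooted at the branching sequent: max(2, 2) = 2
The branching sequent sits 2 edges above the root (the chain of one-premise inferences), so height = 2 + 2 = 4

4


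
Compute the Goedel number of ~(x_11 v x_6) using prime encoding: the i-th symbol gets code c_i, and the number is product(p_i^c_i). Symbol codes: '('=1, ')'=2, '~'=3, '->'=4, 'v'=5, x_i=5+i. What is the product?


Formula: ~(x_11 v x_6)
Symbol codes: [3, 1, 16, 5, 11, 2]
Primes: [2, 3, 5, 7, 11, 13]
p_1^3 = 2^3 = 8
p_2^1 = 3^1 = 3
p_3^16 = 5^16 = 152587890625
p_4^5 = 7^5 = 16807
p_5^11 = 11^11 = 285311670611
p_6^2 = 13^2 = 169
Product = 2967752998919985399169921875000

2967752998919985399169921875000


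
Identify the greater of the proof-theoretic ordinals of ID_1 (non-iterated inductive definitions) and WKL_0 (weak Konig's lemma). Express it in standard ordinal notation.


Proof-theoretic ordinal of ID_1 (non-iterated inductive definitions): psi_0(epsilon_{Omega+1})
Proof-theoretic ordinal of WKL_0 (weak Konig's lemma): omega^omega
Comparing: omega^omega < psi_0(epsilon_{Omega+1}).
The larger ordinal is psi_0(epsilon_{Omega+1}) (from ID_1 (non-iterated inductive definitions)).

psi_0(epsilon_{Omega+1})


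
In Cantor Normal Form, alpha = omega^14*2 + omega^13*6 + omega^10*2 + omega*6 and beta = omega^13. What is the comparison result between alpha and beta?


Compare term by term from highest exponent:
alpha = omega^14*2 + omega^13*6 + omega^10*2 + omega*6
beta = omega^13
Term 1: alpha has omega^14*2, beta has omega^13*1
Term 2: alpha has omega^13*6, beta has omega^0*0
Term 3: alpha has omega^10*2, beta has omega^0*0
Term 4: alpha has omega^1*6, beta has omega^0*0
Result: alpha > beta

alpha > beta


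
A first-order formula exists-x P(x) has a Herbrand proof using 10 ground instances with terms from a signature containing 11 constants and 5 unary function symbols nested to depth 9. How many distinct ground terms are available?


Herbrand terms by depth:
Depth 0: 11 constants
Depth 1: 55 new terms (running total: 66)
Depth 2: 275 new terms (running total: 341)
Depth 3: 1375 new terms (running total: 1716)
Depth 4: 6875 new terms (running total: 8591)
Depth 5: 34375 new terms (running total: 42966)
Depth 6: 171875 new terms (running total: 214841)
Depth 7: 859375 new terms (running total: 1074216)
Depth 8: 4296875 new terms (running total: 5371091)
Depth 9: 21484375 new terms (running total: 26855466)
Total distinct ground terms = 26855466

26855466


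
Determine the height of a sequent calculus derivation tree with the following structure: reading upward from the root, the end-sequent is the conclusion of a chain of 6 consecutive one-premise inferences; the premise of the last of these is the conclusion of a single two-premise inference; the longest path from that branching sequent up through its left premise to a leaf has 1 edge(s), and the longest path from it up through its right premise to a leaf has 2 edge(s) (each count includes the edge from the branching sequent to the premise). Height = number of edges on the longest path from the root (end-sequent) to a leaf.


Longest path through the left premise: 1 edges (measured from the branching sequent)
Longest path through the right premise: 2 edges
Height of the subtree rooted at the branching sequent: max(1, 2) = 2
The branching sequent sits 6 edges above the root (the chain of one-premise inferences), so height = 2 + 6 = 8

8


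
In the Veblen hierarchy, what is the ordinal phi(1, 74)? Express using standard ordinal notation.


phi(1, 74):
phi(1, beta) = epsilon_beta (the beta-th epsilon number).
phi(1, 74) = epsilon_74

epsilon_74


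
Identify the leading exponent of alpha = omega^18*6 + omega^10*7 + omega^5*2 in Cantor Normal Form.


CNF: omega^18*6 + omega^10*7 + omega^5*2
The leading term is omega^18*6, which has exponent 18.

18


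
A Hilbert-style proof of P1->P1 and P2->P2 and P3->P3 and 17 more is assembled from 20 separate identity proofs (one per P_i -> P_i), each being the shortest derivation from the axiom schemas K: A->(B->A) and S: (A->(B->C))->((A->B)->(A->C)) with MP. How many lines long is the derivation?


The shortest proof of A->A from K and S in the Hilbert calculus has exactly 5 lines:
(1) K instance A->((A->A)->A), (2) S instance, (3) MP on 1,2, (4) K instance A->(A->A), (5) MP on 3,4.
For 20 independent identities: 20 * 5 = 100 lines total.

100


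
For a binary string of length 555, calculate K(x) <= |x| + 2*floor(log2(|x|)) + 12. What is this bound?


floor(log2(555)) = 9
2 * 9 = 18
K(x) <= 555 + 18 + 12 = 585

585


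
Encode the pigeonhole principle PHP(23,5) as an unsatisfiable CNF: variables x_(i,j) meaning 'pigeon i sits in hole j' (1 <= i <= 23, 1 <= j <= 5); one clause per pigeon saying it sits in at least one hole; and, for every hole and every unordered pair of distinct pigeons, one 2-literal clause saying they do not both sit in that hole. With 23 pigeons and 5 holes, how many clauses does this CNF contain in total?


PHP(23,5): 23 pigeons, 5 holes, 23*5 = 115 variables.
- pigeon clauses: one per pigeon -> 23 clauses
- hole clauses: 5 holes * C(23,2) = 5 * 253 -> 1265 clauses
Total clauses = 23 + 1265 = 1288

1288


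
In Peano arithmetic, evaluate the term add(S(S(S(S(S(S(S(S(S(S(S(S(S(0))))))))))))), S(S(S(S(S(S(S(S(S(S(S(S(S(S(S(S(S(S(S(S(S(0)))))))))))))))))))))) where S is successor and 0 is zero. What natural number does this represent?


add(S^13(0), S^21(0)):
S^13(0) = 13
S^21(0) = 21
13 + 21 = 34

34


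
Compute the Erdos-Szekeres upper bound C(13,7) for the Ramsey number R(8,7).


R(8,7) <= C(8+7-2, 8-1) = C(13, 7)
C(13, 7) = 13! / (7! * 6!)
= 1716

1716


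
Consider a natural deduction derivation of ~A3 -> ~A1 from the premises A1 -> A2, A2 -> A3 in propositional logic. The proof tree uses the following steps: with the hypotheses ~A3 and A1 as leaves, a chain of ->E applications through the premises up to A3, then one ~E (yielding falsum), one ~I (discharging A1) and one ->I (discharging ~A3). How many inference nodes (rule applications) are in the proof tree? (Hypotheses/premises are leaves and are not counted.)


From hypothesis A1, 2 ->E steps along the 2 premises yield A3.
~E with hypothesis ~A3 gives falsum (1 node); ~I discharging A1 gives ~A1 (1 node); ->I discharging ~A3 gives the goal (1 node).
Total = 2 + 3 = 5 inference nodes.

5


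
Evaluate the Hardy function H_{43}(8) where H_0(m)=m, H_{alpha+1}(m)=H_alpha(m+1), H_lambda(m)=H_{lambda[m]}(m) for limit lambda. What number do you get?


H_43(8):
For finite ordinals k, H_k(n) = n + k (each successor step adds 1).
H_43(8) = 8 + 43 = 51

51


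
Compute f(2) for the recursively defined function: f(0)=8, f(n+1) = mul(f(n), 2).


f(0) = 8
f(1) = mul(f(0), 2) = mul(8, 2) = 16
f(2) = mul(f(1), 2) = mul(16, 2) = 32


32


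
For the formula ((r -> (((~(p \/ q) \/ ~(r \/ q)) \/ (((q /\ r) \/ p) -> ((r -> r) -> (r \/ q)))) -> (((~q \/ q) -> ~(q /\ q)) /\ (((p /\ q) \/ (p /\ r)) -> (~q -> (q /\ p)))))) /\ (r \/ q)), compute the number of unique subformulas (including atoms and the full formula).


Formula: ((r -> (((~(p \/ q) \/ ~(r \/ q)) \/ (((q /\ r) \/ p) -> ((r -> r) -> (r \/ q)))) -> (((~q \/ q) -> ~(q /\ q)) /\ (((p /\ q) \/ (p /\ r)) -> (~q -> (q /\ p)))))) /\ (r \/ q))
Subformulas found:
  1. r
  2. q
  3. p
  4. ~q
  5. (q /\ p)
  6. (q /\ r)
  7. (p /\ q)
  8. (q /\ q)
  9. (p /\ r)
  10. (r \/ q)
  11. (r -> r)
  12. (p \/ q)
  13. ~(p \/ q)
  14. ~(q /\ q)
  15. (~q \/ q)
  16. ~(r \/ q)
  17. ((q /\ r) \/ p)
  18. (~q -> (q /\ p))
  19. ((r -> r) -> (r \/ q))
  20. ((p /\ q) \/ (p /\ r))
  21. ((~q \/ q) -> ~(q /\ q))
  22. (~(p \/ q) \/ ~(r \/ q))
  23. (((q /\ r) \/ p) -> ((r -> r) -> (r \/ q)))
  24. (((p /\ q) \/ (p /\ r)) -> (~q -> (q /\ p)))
  25. ((~(p \/ q) \/ ~(r \/ q)) \/ (((q /\ r) \/ p) -> ((r -> r) -> (r \/ q))))
  26. (((~q \/ q) -> ~(q /\ q)) /\ (((p /\ q) \/ (p /\ r)) -> (~q -> (q /\ p))))
  27. (((~(p \/ q) \/ ~(r \/ q)) \/ (((q /\ r) \/ p) -> ((r -> r) -> (r \/ q)))) -> (((~q \/ q) -> ~(q /\ q)) /\ (((p /\ q) \/ (p /\ r)) -> (~q -> (q /\ p)))))
  28. (r -> (((~(p \/ q) \/ ~(r \/ q)) \/ (((q /\ r) \/ p) -> ((r -> r) -> (r \/ q)))) -> (((~q \/ q) -> ~(q /\ q)) /\ (((p /\ q) \/ (p /\ r)) -> (~q -> (q /\ p))))))
  29. ((r -> (((~(p \/ q) \/ ~(r \/ q)) \/ (((q /\ r) \/ p) -> ((r -> r) -> (r \/ q)))) -> (((~q \/ q) -> ~(q /\ q)) /\ (((p /\ q) \/ (p /\ r)) -> (~q -> (q /\ p)))))) /\ (r \/ q))
Total distinct subformulas = 29

29


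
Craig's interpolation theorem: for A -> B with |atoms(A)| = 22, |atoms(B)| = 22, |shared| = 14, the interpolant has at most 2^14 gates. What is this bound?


Shared atoms = 14
Craig interpolant size bound = 2^14
= 16384

16384


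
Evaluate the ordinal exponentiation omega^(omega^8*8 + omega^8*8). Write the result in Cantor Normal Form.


omega^(omega^8*8 + omega^8*8):
Both terms of the exponent have the same exponent 8, so they merge: omega^8*8 + omega^8*8 = omega^8*(8+8) = omega^8*16.
omega raised to a CNF ordinal is a single CNF term: Result = omega^(omega^8*16)

omega^(omega^8*16)


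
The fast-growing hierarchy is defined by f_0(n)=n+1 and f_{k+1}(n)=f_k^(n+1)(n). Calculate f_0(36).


f_0(36) = 36 + 1 = 37

37


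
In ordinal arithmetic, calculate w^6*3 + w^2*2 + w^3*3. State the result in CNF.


Ordinal addition (w^6*3 + w^2*2) + w^3*3:
alpha's leading term has exponent 6 > beta's exponent 3, so it survives.
alpha's tail term has exponent 2 < beta's exponent 3, so it is absorbed by beta.
In ordinal addition, any term followed by a strictly larger-exponent term is absorbed.
Result = w^6*3 + w^3*3

w^6*3 + w^3*3


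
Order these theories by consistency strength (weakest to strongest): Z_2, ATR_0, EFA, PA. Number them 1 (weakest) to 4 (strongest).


Ordering by consistency strength:
1. EFA
2. PA
3. ATR_0
4. Z_2


Z_2=4, ATR_0=3, EFA=1, PA=2


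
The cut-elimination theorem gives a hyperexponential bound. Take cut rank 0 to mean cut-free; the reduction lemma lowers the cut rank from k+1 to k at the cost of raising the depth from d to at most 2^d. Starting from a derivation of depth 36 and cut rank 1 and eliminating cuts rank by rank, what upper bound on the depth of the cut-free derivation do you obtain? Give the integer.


Each rank reduction sends depth d to at most 2^d; cut rank r needs r reductions.
2_0(36) = 36
2_1(36) = 2^36 = 68719476736
Cut-free depth bound = 68719476736

68719476736


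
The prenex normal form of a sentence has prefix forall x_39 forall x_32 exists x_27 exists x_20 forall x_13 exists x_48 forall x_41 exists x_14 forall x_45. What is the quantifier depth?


Quantifier prefix has 9 quantifier symbols.
Quantifier depth = 9

9


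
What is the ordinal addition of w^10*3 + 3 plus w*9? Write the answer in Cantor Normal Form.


Ordinal addition (w^10*3 + 3) + w*9:
alpha's leading term has exponent 10 > beta's exponent 1, so it survives.
alpha's tail term has exponent 0 < beta's exponent 1, so it is absorbed by beta.
In ordinal addition, any term followed by a strictly larger-exponent term is absorbed.
Result = w^10*3 + w*9

w^10*3 + w*9


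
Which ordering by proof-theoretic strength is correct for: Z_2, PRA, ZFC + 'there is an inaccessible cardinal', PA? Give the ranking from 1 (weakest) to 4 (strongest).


Ordering by consistency strength:
1. PRA
2. PA
3. Z_2
4. ZFC + 'there is an inaccessible cardinal'


Z_2=3, PRA=1, ZFC + 'there is an inaccessible cardinal'=4, PA=2


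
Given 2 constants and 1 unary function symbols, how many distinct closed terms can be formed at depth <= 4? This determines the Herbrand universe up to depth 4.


Herbrand terms by depth:
Depth 0: 2 constants
Depth 1: 2 new terms (running total: 4)
Depth 2: 2 new terms (running total: 6)
Depth 3: 2 new terms (running total: 8)
Depth 4: 2 new terms (running total: 10)
Total distinct ground terms = 10

10


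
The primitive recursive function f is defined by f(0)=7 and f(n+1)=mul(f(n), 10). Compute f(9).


f(0) = 7
f(1) = mul(f(0), 10) = mul(7, 10) = 70
f(2) = mul(f(1), 10) = mul(70, 10) = 700
f(3) = mul(f(2), 10) = mul(700, 10) = 7000
f(4) = mul(f(3), 10) = mul(7000, 10) = 70000
f(5) = mul(f(4), 10) = mul(70000, 10) = 700000
f(6) = mul(f(5), 10) = mul(700000, 10) = 7000000
f(7) = mul(f(6), 10) = mul(7000000, 10) = 70000000
f(8) = mul(f(7), 10) = mul(70000000, 10) = 700000000
f(9) = mul(f(8), 10) = mul(700000000, 10) = 7000000000


7000000000


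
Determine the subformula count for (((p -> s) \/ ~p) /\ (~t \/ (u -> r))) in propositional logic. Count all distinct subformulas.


Formula: (((p -> s) \/ ~p) /\ (~t \/ (u -> r)))
Subformulas found:
  1. u
  2. s
  3. r
  4. t
  5. p
  6. ~t
  7. ~p
  8. (p -> s)
  9. (u -> r)
  10. (~t \/ (u -> r))
  11. ((p -> s) \/ ~p)
  12. (((p -> s) \/ ~p) /\ (~t \/ (u -> r)))
Total distinct subformulas = 12

12


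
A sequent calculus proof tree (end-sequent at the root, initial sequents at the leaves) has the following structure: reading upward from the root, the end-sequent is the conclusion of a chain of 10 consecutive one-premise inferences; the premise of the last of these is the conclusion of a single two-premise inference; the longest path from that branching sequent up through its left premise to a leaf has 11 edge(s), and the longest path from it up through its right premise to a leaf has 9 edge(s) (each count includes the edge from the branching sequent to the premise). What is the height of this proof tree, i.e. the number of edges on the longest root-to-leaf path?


Longest path through the left premise: 11 edges (measured from the branching sequent)
Longest path through the right premise: 9 edges
Height of the subtree rooted at the branching sequent: max(11, 9) = 11
The branching sequent sits 10 edges above the root (the chain of one-premise inferences), so height = 11 + 10 = 21

21


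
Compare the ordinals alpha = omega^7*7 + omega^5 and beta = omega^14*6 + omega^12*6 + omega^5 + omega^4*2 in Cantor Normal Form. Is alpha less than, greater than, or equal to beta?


Compare term by term from highest exponent:
alpha = omega^7*7 + omega^5
beta = omega^14*6 + omega^12*6 + omega^5 + omega^4*2
Term 1: alpha has omega^7*7, beta has omega^14*6
Term 2: alpha has omega^5*1, beta has omega^12*6
Term 3: alpha has omega^0*0, beta has omega^5*1
Term 4: alpha has omega^0*0, beta has omega^4*2
Result: alpha < beta

alpha < beta


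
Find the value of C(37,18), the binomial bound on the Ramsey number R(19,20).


R(19,20) <= C(19+20-2, 19-1) = C(37, 18)
C(37, 18) = 37! / (18! * 19!)
= 17672631900

17672631900


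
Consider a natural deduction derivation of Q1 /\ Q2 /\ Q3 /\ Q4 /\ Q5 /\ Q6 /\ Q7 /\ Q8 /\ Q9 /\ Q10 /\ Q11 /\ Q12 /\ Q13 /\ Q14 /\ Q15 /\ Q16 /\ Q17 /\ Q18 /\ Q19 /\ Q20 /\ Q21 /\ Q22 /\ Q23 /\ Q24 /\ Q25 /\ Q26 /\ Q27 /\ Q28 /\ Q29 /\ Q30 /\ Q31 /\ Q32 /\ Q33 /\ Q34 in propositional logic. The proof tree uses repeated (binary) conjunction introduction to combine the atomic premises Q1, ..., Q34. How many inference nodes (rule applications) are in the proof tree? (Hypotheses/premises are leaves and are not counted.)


The target conjunction has 34 conjuncts, i.e. 33 binary /\ connectives.
Each conjunction-intro joins two pieces, so 34 atoms require 34-1 = 33 applications.
Total inference nodes = 33

33


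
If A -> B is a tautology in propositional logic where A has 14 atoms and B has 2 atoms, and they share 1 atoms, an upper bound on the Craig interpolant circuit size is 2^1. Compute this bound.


Shared atoms = 1
Craig interpolant size bound = 2^1
= 2

2


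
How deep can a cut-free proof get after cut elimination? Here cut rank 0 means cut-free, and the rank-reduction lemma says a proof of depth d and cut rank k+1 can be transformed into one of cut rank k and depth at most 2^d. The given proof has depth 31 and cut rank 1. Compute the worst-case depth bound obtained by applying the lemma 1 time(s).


Each rank reduction sends depth d to at most 2^d; cut rank r needs r reductions.
2_0(31) = 31
2_1(31) = 2^31 = 2147483648
Cut-free depth bound = 2147483648

2147483648


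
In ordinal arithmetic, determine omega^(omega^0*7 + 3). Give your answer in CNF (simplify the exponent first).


omega^(omega^0*7 + 3):
omega^0 = 1, so the exponent is 7 + 3 = 10 (finite ordinal addition).
Result = omega^10, already a single CNF term.

omega^10


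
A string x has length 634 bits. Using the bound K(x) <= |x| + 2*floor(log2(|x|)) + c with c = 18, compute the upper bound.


floor(log2(634)) = 9
2 * 9 = 18
K(x) <= 634 + 18 + 18 = 670

670


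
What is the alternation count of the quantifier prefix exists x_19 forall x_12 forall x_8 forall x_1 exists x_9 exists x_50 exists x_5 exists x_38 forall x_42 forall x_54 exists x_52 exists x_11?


Walk the prefix and count type changes:
  position 1: exists -> forall <-- alternation
  position 2: forall -> forall
  position 3: forall -> forall
  position 4: forall -> exists <-- alternation
  position 5: exists -> exists
  position 6: exists -> exists
  position 7: exists -> exists
  position 8: exists -> forall <-- alternation
  position 9: forall -> forall
  position 10: forall -> exists <-- alternation
  position 11: exists -> exists
Total alternations = 4

4


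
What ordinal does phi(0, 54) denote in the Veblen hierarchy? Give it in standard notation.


phi(0, 54):
phi(0, beta) = omega^beta by definition.
phi(0, 54) = omega^54

omega^54


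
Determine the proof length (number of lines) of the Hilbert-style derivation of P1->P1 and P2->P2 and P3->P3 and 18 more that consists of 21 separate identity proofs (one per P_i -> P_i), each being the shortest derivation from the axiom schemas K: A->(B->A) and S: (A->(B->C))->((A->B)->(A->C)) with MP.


The shortest proof of A->A from K and S in the Hilbert calculus has exactly 5 lines:
(1) K instance A->((A->A)->A), (2) S instance, (3) MP on 1,2, (4) K instance A->(A->A), (5) MP on 3,4.
For 21 independent identities: 21 * 5 = 105 lines total.

105
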